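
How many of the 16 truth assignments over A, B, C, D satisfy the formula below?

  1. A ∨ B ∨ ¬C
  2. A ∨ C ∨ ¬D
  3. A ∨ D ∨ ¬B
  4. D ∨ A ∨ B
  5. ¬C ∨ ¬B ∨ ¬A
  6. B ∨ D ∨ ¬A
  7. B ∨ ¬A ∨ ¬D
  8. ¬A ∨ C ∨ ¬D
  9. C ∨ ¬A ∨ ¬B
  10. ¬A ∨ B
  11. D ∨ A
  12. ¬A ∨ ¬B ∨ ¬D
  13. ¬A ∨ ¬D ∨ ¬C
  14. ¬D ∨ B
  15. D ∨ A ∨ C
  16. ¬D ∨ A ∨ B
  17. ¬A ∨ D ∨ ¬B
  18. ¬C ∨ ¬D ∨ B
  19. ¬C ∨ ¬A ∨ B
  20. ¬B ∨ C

There are 2^4 = 16 truth assignments over (A, B, C, D).
Split on A. With A = True, the clauses containing A are satisfied and ¬A drops from the rest; 0 of the 2^3 = 8 assignments to the other variables satisfy what remains.
With A = False, by the same count on the reduced clause set, 1 assignment works.
(One model: A=F, B=T, C=T, D=T.)
Total: 0 + 1 = 1.

1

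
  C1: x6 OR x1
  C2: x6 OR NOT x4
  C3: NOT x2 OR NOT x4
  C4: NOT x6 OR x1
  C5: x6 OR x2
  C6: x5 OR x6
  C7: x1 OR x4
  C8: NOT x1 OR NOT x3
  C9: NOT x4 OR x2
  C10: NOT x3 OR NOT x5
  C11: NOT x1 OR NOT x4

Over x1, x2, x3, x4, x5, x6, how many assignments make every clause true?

There are 2^6 = 64 truth assignments over (x1, x2, x3, x4, x5, x6).
Split on x6. With x6 = true, the clauses containing x6 are satisfied and NOT x6 drops from the rest; 4 of the 2^5 = 32 assignments to the other variables satisfy what remains.
With x6 = false, by the same count on the reduced clause set, 1 assignment works.
(One model: x1=T, x2=F, x3=F, x4=F, x5=F, x6=T.)
Total: 4 + 1 = 5.

5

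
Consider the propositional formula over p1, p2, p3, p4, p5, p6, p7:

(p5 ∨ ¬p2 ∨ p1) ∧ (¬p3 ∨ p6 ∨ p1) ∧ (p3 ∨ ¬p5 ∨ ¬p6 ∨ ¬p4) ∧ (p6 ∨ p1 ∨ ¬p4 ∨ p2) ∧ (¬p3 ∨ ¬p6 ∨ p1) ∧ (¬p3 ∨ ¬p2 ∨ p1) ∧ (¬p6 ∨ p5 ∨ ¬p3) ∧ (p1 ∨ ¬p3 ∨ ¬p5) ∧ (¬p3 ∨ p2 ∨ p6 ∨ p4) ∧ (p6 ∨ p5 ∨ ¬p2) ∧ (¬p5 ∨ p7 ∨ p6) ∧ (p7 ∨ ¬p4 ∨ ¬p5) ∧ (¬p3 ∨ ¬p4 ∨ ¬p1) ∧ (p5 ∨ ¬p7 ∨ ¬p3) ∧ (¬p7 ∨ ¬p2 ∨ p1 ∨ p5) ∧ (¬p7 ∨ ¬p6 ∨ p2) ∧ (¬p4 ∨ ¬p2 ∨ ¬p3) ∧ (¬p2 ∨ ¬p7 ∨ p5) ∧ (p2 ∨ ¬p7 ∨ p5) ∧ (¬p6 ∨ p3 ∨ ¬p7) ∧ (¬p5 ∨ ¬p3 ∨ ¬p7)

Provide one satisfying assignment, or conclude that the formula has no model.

Try p5 = False.
Try p2 = False.
The clause (¬p7) is unit, so p7 = False.
Try p6 = False.
Try p3 = False.
Try p1 = False.
The clause (¬p4) is unit, so p4 = False.
This assignment satisfies each clause.

p1 ↦ False,  p2 ↦ False,  p3 ↦ False,  p4 ↦ False,  p5 ↦ False,  p6 ↦ False,  p7 ↦ False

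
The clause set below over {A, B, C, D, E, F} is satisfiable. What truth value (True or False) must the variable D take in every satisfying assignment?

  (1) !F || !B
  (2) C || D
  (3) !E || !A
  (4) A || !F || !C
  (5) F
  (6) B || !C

Suppose D = false.
(C) alone gives C = true.
(F) alone gives F = true.
(!B) alone gives B = false.
But (B) is also a unit clause — contradiction.
So every satisfying assignment has D = True.

True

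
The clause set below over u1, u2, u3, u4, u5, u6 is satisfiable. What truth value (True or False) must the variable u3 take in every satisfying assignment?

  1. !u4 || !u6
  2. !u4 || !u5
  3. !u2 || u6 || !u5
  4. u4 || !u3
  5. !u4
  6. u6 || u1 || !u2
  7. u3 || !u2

Suppose u3 = true.
From the singleton clause (u4), u4 = true.
That conflicts with the unit clause (!u4).
So every satisfying assignment has u3 = False.

False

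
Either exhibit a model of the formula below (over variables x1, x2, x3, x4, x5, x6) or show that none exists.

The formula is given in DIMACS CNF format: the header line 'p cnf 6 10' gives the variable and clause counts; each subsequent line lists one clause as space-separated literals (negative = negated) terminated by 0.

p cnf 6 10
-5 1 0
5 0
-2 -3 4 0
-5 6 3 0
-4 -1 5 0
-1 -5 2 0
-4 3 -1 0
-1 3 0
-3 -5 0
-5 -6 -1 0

UNSATISFIABLE

Unit clause (x5) forces x5 = True.
Unit clause (x1) forces x1 = True.
Unit clause (x2) forces x2 = True.
Unit clause (x3) forces x3 = True.
But (¬x3) is also a unit clause — contradiction.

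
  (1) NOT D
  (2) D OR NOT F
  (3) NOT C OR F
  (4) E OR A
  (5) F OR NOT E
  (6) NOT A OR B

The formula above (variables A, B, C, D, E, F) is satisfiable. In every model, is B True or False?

Suppose B = false.
From the singleton clause (NOT D), D = false.
From the singleton clause (NOT F), F = false.
From the singleton clause (NOT C), C = false.
From the singleton clause (NOT E), E = false.
From the singleton clause (A), A = true.
But (NOT A) is also a unit clause — contradiction.
So every satisfying assignment has B = True.

True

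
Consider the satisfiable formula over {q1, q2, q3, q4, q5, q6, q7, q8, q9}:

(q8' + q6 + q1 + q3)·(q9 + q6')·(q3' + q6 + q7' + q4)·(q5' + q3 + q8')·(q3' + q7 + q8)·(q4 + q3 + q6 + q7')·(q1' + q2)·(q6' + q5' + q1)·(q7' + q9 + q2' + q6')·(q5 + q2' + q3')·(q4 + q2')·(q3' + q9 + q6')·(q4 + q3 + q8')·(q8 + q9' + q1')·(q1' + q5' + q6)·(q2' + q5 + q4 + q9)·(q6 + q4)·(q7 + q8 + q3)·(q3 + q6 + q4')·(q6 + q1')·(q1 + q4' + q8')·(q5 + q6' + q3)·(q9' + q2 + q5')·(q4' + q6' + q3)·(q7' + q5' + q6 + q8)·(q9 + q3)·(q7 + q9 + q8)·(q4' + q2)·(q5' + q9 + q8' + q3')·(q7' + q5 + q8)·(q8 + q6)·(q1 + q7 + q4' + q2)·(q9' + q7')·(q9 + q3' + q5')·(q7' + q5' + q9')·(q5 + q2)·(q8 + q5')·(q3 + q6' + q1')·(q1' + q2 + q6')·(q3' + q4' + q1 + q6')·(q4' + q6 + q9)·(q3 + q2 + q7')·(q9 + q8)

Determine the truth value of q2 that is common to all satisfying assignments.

True

Suppose q2 = 0.
From the singleton clause (q1'), q1 = 0.
From the singleton clause (q4'), q4 = 0.
From the singleton clause (q6), q6 = 1.
From the singleton clause (q9), q9 = 1.
From the singleton clause (q5'), q5 = 0.
Now (q5) is unsatisfied and unit — conflict.
So every satisfying assignment has q2 = True.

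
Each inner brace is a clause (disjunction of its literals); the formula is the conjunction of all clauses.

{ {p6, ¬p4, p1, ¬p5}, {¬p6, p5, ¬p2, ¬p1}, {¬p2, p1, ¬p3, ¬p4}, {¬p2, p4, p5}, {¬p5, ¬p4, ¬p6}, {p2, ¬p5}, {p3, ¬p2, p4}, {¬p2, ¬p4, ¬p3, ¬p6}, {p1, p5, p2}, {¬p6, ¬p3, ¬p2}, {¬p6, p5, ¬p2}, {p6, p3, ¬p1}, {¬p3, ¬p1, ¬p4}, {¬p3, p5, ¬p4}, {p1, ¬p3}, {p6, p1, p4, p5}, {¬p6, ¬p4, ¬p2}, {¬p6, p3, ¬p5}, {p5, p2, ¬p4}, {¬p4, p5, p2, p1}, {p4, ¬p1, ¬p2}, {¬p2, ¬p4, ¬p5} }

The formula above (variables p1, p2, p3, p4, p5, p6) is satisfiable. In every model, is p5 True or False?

Suppose p5 = True.
(p2) alone gives p2 = True.
(¬p4) alone gives p4 = False.
(p3) alone gives p3 = True.
(¬p6) alone gives p6 = False.
(p1) alone gives p1 = True.
But (¬p1) is also a unit clause — contradiction.
So every satisfying assignment has p5 = False.

False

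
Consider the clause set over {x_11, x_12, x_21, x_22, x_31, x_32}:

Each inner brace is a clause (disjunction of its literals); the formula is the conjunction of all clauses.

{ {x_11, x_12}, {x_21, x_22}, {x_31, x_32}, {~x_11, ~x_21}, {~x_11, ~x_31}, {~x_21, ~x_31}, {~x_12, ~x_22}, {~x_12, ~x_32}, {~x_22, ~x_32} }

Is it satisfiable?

Unsatisfiable

Suppose x_11 = 1.
(~x_21) alone gives x_21 = 0.
(x_22) alone gives x_22 = 1.
(~x_31) alone gives x_31 = 0.
(x_32) alone gives x_32 = 1.
But (~x_32) is also a unit clause — contradiction.
Backtrack on x_11: now try x_11 = 0.
(x_12) alone gives x_12 = 1.
(~x_22) alone gives x_22 = 0.
(x_21) alone gives x_21 = 1.
(~x_31) alone gives x_31 = 0.
(x_32) alone gives x_32 = 1.
But (~x_32) is also a unit clause — contradiction.
Both values of x_11 lead to a conflict.
No assignment satisfies every clause.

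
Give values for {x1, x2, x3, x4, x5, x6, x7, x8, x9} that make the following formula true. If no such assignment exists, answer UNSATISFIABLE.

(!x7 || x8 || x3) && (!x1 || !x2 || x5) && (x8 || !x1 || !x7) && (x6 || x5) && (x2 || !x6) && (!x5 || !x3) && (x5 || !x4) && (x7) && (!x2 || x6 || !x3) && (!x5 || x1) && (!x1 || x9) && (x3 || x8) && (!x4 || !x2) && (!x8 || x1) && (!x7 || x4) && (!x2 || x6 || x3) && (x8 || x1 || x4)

Unit clause (x7) forces x7 = true.
Unit clause (x4) forces x4 = true.
Unit clause (x5) forces x5 = true.
Unit clause (!x3) forces x3 = false.
Unit clause (x8) forces x8 = true.
Unit clause (x1) forces x1 = true.
Unit clause (x9) forces x9 = true.
Unit clause (!x2) forces x2 = false.
Unit clause (!x6) forces x6 = false.
This assignment satisfies each clause.

x1=true; x2=false; x3=false; x4=true; x5=true; x6=false; x7=true; x8=true; x9=true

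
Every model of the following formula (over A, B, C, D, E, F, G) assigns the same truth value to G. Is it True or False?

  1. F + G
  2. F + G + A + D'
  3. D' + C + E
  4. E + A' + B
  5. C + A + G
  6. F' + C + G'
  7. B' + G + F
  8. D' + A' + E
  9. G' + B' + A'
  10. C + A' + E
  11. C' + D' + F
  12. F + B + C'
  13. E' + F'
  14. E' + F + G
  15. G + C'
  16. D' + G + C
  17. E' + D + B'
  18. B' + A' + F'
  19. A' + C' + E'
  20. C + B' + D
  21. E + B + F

Suppose G = 0.
The clause (F) is unit, so F = 1.
The clause (E') is unit, so E = 0.
The clause (C') is unit, so C = 0.
The clause (D') is unit, so D = 0.
The clause (A) is unit, so A = 1.
But (A') is also a unit clause — contradiction.
So every satisfying assignment has G = True.

True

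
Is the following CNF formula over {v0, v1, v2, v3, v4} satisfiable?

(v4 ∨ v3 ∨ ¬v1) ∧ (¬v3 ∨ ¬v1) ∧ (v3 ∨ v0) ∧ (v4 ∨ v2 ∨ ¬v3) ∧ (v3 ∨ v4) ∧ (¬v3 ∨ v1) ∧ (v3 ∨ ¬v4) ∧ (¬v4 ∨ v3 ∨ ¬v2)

No

Suppose v3 = False.
(v0) alone gives v0 = True.
(v4) alone gives v4 = True.
Now (¬v4) is unsatisfied and unit — conflict.
So v3 must be the other value — set v3 = True.
(¬v1) alone gives v1 = False.
Now (v1) is unsatisfied and unit — conflict.
Both values of v3 lead to a conflict.
No assignment satisfies every clause.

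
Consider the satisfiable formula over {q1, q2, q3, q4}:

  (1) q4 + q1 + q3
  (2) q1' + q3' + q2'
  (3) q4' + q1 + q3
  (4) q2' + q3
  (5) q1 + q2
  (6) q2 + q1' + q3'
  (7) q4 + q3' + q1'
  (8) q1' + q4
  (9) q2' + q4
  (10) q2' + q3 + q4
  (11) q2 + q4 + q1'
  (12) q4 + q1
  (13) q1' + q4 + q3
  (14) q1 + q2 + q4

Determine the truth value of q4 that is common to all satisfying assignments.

Suppose q4 = 0.
Unit clause (q1') forces q1 = 0.
Now (q1) is unsatisfied and unit — conflict.
So every satisfying assignment has q4 = True.

True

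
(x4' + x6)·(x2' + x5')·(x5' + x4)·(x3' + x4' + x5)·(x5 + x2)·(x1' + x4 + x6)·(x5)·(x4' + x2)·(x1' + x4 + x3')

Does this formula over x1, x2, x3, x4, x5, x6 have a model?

Unsatisfiable

(x5) alone gives x5 = 1.
(x2') alone gives x2 = 0.
(x4) alone gives x4 = 1.
But (x4') is also a unit clause — contradiction.
No assignment satisfies every clause.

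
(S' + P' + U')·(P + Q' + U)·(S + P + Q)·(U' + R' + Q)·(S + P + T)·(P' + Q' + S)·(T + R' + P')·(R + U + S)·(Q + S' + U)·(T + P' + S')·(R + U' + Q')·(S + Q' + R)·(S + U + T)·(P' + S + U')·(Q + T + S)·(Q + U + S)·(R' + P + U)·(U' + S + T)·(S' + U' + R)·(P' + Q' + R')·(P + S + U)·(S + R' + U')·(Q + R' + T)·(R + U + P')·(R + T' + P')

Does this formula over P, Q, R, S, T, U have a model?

Satisfiable

Try S = 1.
Try P = 0.
Try Q = 1.
The clause (U) is unit, so U = 1.
The clause (R) is unit, so R = 1.
All clauses hold; T can take either value.
A satisfying assignment: P: 0, Q: 1, R: 1, S: 1, T: 0, U: 1.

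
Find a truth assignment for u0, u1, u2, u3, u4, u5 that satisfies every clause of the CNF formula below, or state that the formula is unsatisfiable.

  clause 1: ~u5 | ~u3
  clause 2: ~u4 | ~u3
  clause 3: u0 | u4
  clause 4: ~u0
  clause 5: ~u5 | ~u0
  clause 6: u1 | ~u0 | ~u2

u0: 0, u1: 1, u2: 0, u3: 0, u4: 1, u5: 0

(~u0) alone gives u0 = 0.
(u4) alone gives u4 = 1.
(~u3) alone gives u3 = 0.
Every clause is now satisfied; u1, u2, u5 are unconstrained.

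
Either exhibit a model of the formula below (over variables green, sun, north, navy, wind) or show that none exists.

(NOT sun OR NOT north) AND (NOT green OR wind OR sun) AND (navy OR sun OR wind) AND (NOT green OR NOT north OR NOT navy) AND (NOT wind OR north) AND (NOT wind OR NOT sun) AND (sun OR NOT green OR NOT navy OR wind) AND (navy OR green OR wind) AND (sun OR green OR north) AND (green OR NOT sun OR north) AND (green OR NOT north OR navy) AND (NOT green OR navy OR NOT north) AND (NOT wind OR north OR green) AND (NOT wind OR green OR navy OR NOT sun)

Branch on sun: set sun = false.
Branch on green: set green = false.
(north) alone gives north = true.
(navy) alone gives navy = true.
No clause remains; wind is free.

green=false, sun=false, north=true, navy=true, wind=true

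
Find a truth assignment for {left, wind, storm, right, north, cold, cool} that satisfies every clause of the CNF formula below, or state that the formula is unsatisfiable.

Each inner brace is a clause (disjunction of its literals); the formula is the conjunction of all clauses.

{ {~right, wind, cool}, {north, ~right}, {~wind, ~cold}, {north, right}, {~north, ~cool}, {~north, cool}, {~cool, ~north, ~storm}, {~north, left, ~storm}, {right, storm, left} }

UNSATISFIABLE

Case north = 1:
(~cool) alone gives cool = 0.
But (cool) is also a unit clause — contradiction.
So north must be the other value — set north = 0.
(~right) alone gives right = 0.
But (right) is also a unit clause — contradiction.
Both values of north lead to a conflict.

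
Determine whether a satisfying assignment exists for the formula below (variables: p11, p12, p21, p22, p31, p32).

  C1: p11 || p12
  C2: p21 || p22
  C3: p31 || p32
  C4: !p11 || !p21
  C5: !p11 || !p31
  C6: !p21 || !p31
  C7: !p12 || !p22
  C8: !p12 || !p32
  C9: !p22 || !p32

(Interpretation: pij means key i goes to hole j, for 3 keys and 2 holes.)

Try p11 = true.
From the singleton clause (!p21), p21 = false.
From the singleton clause (p22), p22 = true.
From the singleton clause (!p31), p31 = false.
From the singleton clause (p32), p32 = true.
Now (!p32) is unsatisfied and unit — conflict.
Backtrack on p11: now try p11 = false.
From the singleton clause (p12), p12 = true.
From the singleton clause (!p22), p22 = false.
From the singleton clause (p21), p21 = true.
From the singleton clause (!p31), p31 = false.
From the singleton clause (p32), p32 = true.
Now (!p32) is unsatisfied and unit — conflict.
Either choice for p11 ends in contradiction.
No assignment satisfies every clause.

No, unsatisfiable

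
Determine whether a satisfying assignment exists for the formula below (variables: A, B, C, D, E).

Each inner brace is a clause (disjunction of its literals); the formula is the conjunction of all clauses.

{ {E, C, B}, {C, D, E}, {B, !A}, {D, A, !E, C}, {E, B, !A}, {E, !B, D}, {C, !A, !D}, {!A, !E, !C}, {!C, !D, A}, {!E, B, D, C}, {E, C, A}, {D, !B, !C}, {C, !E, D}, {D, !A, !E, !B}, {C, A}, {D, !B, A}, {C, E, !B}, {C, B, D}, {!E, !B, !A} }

Try B = true.
Try E = false.
Unit clause (D) forces D = true.
Unit clause (C) forces C = true.
Unit clause (A) forces A = true.
Every clause now holds.
A satisfying assignment: A: true,  B: true,  C: true,  D: true,  E: false.

Yes, satisfiable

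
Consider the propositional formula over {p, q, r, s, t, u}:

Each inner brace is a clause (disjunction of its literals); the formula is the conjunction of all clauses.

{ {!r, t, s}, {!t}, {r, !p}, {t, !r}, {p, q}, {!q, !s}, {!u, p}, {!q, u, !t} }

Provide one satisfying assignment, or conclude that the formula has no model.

(!t) alone gives t = false.
(!r) alone gives r = false.
(!p) alone gives p = false.
(q) alone gives q = true.
(!s) alone gives s = false.
(!u) alone gives u = false.
All clauses are satisfied.

p=false,  q=true,  r=false,  s=false,  t=false,  u=false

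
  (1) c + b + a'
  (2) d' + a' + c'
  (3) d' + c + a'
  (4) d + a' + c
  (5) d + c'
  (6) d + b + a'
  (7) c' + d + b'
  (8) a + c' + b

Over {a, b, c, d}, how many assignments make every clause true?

5

There are 2^4 = 16 truth assignments over (a, b, c, d).
Check each against the 8 clauses (columns in the order a, b, c, d):
  F F F F  ✓ satisfies all
  F F F T  ✓ satisfies all
  F F T F  ✗ fails (d + c')
  F F T T  ✗ fails (a + c' + b)
  F T F F  ✓ satisfies all
  F T F T  ✓ satisfies all
  F T T F  ✗ fails (d + c')
  F T T T  ✓ satisfies all
  T F F F  ✗ fails (c + b + a')
  T F F T  ✗ fails (c + b + a')
  T F T F  ✗ fails (d + c')
  T F T T  ✗ fails (d' + a' + c')
  T T F F  ✗ fails (d + a' + c)
  T T F T  ✗ fails (d' + c + a')
  T T T F  ✗ fails (d + c')
  T T T T  ✗ fails (d' + a' + c')
5 of the 16 rows are models.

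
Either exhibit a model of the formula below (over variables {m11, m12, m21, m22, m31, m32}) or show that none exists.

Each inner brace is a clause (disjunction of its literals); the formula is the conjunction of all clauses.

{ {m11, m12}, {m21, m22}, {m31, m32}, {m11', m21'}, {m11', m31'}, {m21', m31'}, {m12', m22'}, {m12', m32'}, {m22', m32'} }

UNSATISFIABLE

Suppose m11 = 1.
From the singleton clause (m21'), m21 = 0.
From the singleton clause (m22), m22 = 1.
From the singleton clause (m31'), m31 = 0.
From the singleton clause (m32), m32 = 1.
That conflicts with the unit clause (m32').
So m11 must be the other value — set m11 = 0.
From the singleton clause (m12), m12 = 1.
From the singleton clause (m22'), m22 = 0.
From the singleton clause (m21), m21 = 1.
From the singleton clause (m31'), m31 = 0.
From the singleton clause (m32), m32 = 1.
That conflicts with the unit clause (m32').
Both values of m11 lead to a conflict.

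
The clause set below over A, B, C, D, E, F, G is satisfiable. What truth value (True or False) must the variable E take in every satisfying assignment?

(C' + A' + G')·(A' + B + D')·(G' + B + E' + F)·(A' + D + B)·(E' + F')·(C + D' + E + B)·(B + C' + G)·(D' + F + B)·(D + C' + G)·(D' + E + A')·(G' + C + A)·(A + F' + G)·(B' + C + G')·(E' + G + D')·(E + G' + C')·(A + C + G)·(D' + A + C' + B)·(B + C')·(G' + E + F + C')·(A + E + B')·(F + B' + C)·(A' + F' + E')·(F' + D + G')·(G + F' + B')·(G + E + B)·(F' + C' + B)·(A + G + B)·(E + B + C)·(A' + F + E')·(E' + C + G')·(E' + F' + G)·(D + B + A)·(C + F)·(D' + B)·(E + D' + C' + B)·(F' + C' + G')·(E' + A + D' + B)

Suppose E = 0.
Case D = 0:
Case A = 0:
Unit clause (B') forces B = 0.
Now (B) is unsatisfied and unit — conflict.
That branch fails; take A = 1 instead.
Unit clause (B) forces B = 1.
Case C = 0:
Unit clause (G') forces G = 0.
Unit clause (F) forces F = 1.
Now (F') is unsatisfied and unit — conflict.
That branch fails; take C = 1 instead.
Unit clause (G') forces G = 0.
Now (G) is unsatisfied and unit — conflict.
Both values of C lead to a conflict.
Both values of A lead to a conflict.
That branch fails; take D = 1 instead.
Unit clause (A') forces A = 0.
Unit clause (B') forces B = 0.
Now (B) is unsatisfied and unit — conflict.
Both values of D lead to a conflict.
So every satisfying assignment has E = True.

True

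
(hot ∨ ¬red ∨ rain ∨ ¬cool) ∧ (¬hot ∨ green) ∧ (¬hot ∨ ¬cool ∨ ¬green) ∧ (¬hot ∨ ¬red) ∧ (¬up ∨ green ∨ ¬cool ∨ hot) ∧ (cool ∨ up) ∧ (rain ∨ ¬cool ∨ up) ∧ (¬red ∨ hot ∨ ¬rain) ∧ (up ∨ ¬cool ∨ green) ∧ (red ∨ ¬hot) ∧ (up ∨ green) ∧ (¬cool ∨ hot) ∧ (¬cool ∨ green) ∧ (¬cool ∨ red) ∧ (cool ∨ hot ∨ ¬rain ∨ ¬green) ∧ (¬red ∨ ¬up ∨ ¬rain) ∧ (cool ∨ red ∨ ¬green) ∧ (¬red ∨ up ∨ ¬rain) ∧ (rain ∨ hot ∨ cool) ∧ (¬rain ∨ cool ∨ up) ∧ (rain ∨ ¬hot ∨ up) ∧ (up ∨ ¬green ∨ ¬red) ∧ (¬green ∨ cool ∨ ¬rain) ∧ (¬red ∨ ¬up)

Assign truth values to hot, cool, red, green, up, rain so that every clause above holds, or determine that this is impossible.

hot ↦ False, cool ↦ False, red ↦ False, green ↦ False, up ↦ True, rain ↦ True

Try hot = False.
From the singleton clause (¬cool), cool = False.
From the singleton clause (up), up = True.
From the singleton clause (rain), rain = True.
From the singleton clause (¬red), red = False.
From the singleton clause (¬green), green = False.
Every clause now holds.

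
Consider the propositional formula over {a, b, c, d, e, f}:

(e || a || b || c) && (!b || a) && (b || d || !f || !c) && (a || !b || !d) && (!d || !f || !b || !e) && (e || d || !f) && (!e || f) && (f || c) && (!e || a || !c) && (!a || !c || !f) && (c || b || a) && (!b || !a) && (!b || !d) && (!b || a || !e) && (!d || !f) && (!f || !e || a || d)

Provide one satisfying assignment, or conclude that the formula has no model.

Branch on b: set b = false.
Branch on e: set e = false.
Branch on a: set a = true.
Branch on d: set d = true.
From the singleton clause (!f), f = false.
From the singleton clause (c), c = true.
Every clause now holds.

a=true,  b=false,  c=true,  d=true,  e=false,  f=false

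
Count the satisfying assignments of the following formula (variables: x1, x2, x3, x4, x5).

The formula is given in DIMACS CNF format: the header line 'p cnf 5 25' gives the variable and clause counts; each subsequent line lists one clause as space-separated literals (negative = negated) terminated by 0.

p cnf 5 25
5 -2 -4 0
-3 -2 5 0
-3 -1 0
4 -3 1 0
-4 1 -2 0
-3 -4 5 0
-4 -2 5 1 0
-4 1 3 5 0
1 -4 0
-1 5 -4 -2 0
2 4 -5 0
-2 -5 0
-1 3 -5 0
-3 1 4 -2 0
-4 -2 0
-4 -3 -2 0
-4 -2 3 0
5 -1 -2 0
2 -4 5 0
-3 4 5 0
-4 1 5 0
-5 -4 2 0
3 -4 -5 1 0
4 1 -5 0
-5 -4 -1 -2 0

There are 2^5 = 32 truth assignments over (x1, x2, x3, x4, x5).
Split on x1. With x1 = True, the clauses containing x1 are satisfied and ¬x1 drops from the rest; 1 of the 2^4 = 16 assignments to the other variables satisfy what remains.
With x1 = False, by the same count on the reduced clause set, 2 assignments work.
(One model: x1=F, x2=F, x3=F, x4=F, x5=F.)
Total: 1 + 2 = 3.

3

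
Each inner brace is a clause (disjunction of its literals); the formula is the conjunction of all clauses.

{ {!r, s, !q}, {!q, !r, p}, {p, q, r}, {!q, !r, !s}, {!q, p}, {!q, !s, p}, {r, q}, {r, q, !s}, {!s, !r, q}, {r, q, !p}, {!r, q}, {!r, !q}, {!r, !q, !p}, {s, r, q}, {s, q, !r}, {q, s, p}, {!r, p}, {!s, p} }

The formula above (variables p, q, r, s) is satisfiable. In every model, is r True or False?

False

Suppose r = true.
The clause (q) is unit, so q = true.
Now (!q) is unsatisfied and unit — conflict.
So every satisfying assignment has r = False.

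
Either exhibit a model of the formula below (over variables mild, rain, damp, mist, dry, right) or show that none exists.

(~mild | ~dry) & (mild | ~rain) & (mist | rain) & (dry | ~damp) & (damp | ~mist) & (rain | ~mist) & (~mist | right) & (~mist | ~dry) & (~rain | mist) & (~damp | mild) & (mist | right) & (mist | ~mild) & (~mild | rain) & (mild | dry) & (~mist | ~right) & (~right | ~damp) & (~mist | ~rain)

UNSATISFIABLE

Branch on mild: set mild = 0.
From the singleton clause (~rain), rain = 0.
From the singleton clause (mist), mist = 1.
That conflicts with the unit clause (~mist).
So mild must be the other value — set mild = 1.
From the singleton clause (~dry), dry = 0.
From the singleton clause (~damp), damp = 0.
From the singleton clause (~mist), mist = 0.
That conflicts with the unit clause (mist).
Either choice for mild ends in contradiction.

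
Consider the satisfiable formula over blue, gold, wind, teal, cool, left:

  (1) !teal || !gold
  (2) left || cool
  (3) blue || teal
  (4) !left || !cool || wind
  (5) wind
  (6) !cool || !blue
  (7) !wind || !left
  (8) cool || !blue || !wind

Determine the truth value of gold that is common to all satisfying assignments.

False

Suppose gold = true.
Unit clause (!teal) forces teal = false.
Unit clause (blue) forces blue = true.
Unit clause (wind) forces wind = true.
Unit clause (!cool) forces cool = false.
That conflicts with the unit clause (cool).
So every satisfying assignment has gold = False.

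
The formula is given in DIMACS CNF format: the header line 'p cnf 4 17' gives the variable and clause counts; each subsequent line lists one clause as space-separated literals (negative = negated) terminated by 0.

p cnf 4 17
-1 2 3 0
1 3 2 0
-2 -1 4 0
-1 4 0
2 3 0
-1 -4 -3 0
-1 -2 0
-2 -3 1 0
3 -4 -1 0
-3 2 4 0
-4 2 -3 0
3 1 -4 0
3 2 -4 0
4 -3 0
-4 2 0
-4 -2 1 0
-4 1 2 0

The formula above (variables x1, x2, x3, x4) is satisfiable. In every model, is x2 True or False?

True

Suppose x2 = False.
From the singleton clause (x3), x3 = True.
From the singleton clause (x4), x4 = True.
But (¬x4) is also a unit clause — contradiction.
So every satisfying assignment has x2 = True.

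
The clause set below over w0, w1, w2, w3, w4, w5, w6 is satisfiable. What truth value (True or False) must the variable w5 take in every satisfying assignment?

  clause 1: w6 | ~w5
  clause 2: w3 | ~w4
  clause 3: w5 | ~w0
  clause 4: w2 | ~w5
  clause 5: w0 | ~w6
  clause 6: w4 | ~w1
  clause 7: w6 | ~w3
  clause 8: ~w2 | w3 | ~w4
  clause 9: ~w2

False

Suppose w5 = 1.
From the singleton clause (w6), w6 = 1.
From the singleton clause (w2), w2 = 1.
But (~w2) is also a unit clause — contradiction.
So every satisfying assignment has w5 = False.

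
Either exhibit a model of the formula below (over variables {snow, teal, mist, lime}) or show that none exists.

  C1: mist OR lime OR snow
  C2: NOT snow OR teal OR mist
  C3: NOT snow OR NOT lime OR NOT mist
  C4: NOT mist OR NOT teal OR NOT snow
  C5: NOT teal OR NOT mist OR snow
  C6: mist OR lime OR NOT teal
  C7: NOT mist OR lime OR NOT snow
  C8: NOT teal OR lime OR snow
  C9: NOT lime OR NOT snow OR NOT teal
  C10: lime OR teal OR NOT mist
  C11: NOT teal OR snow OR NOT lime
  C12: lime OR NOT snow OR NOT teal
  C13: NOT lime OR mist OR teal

Case mist = true:
Case snow = false:
(NOT teal) alone gives teal = false.
(lime) alone gives lime = true.
This assignment satisfies each clause.

snow=false, teal=false, mist=true, lime=true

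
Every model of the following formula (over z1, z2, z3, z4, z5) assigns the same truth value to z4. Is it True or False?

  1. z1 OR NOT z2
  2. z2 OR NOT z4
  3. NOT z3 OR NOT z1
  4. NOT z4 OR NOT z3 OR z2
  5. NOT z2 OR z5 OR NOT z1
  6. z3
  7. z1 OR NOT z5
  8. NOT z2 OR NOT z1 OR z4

False

Suppose z4 = true.
(z2) alone gives z2 = true.
(z1) alone gives z1 = true.
(NOT z3) alone gives z3 = false.
That conflicts with the unit clause (z3).
So every satisfying assignment has z4 = False.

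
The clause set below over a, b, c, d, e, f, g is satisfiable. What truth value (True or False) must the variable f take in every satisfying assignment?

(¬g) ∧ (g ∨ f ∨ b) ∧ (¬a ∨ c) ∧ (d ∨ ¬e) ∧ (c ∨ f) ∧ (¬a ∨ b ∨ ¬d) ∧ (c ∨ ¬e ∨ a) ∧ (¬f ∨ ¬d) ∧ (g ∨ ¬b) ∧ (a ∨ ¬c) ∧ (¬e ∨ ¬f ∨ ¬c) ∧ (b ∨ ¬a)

Suppose f = False.
(¬g) alone gives g = False.
(b) alone gives b = True.
Now (¬b) is unsatisfied and unit — conflict.
So every satisfying assignment has f = True.

True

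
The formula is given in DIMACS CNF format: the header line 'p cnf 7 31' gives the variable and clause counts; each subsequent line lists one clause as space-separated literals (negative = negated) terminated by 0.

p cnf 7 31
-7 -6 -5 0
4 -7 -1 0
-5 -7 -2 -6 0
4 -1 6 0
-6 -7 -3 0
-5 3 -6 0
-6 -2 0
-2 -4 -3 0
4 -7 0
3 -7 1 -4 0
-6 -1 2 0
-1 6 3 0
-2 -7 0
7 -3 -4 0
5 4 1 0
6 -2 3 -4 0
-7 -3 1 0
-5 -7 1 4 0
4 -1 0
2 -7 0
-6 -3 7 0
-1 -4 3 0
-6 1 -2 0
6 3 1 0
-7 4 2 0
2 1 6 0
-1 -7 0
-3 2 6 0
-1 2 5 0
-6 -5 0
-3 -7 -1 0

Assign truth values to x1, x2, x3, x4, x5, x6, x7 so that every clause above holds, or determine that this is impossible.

Case x6 = False:
Case x4 = False:
(¬x1) alone gives x1 = False.
(¬x7) alone gives x7 = False.
(x5) alone gives x5 = True.
(x3) alone gives x3 = True.
(x2) alone gives x2 = True.
Every clause now holds.

x1: False; x2: True; x3: True; x4: False; x5: True; x6: False; x7: False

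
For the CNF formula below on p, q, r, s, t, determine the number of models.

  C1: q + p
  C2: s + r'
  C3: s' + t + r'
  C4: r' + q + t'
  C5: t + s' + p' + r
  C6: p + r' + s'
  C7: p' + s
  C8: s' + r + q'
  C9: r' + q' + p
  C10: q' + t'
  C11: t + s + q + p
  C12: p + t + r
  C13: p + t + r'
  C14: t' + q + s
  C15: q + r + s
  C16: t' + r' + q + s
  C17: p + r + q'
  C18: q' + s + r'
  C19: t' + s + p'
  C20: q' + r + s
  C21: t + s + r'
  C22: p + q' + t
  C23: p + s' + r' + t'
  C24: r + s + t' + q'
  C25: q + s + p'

1

There are 2^5 = 32 truth assignments over (p, q, r, s, t).
Split on r. With r = 1, the clauses containing r are satisfied and r' drops from the rest; 0 of the 2^4 = 16 assignments to the other variables satisfy what remains.
With r = 0, by the same count on the reduced clause set, 1 assignment works.
(One model: p=T, q=F, r=F, s=T, t=T.)
Total: 0 + 1 = 1.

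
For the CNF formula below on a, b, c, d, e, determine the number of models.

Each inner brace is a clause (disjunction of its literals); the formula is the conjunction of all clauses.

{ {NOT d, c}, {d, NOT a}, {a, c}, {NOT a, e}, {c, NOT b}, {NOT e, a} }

There are 2^5 = 32 truth assignments over (a, b, c, d, e).
Split on a. With a = true, the clauses containing a are satisfied and NOT a drops from the rest; 2 of the 2^4 = 16 assignments to the other variables satisfy what remains.
With a = false, by the same count on the reduced clause set, 4 assignments work.
Total: 2 + 4 = 6.

6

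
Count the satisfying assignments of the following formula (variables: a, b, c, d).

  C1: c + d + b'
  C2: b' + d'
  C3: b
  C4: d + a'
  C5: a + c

There are 2^4 = 16 truth assignments over (a, b, c, d).
Check each against the 5 clauses (columns in the order a, b, c, d):
  F F F F  ✗ fails (b)
  F F F T  ✗ fails (b)
  F F T F  ✗ fails (b)
  F F T T  ✗ fails (b)
  F T F F  ✗ fails (c + d + b')
  F T F T  ✗ fails (b' + d')
  F T T F  ✓ satisfies all
  F T T T  ✗ fails (b' + d')
  T F F F  ✗ fails (b)
  T F F T  ✗ fails (b)
  T F T F  ✗ fails (b)
  T F T T  ✗ fails (b)
  T T F F  ✗ fails (c + d + b')
  T T F T  ✗ fails (b' + d')
  T T T F  ✗ fails (d + a')
  T T T T  ✗ fails (b' + d')
1 of the 16 rows is a model.

1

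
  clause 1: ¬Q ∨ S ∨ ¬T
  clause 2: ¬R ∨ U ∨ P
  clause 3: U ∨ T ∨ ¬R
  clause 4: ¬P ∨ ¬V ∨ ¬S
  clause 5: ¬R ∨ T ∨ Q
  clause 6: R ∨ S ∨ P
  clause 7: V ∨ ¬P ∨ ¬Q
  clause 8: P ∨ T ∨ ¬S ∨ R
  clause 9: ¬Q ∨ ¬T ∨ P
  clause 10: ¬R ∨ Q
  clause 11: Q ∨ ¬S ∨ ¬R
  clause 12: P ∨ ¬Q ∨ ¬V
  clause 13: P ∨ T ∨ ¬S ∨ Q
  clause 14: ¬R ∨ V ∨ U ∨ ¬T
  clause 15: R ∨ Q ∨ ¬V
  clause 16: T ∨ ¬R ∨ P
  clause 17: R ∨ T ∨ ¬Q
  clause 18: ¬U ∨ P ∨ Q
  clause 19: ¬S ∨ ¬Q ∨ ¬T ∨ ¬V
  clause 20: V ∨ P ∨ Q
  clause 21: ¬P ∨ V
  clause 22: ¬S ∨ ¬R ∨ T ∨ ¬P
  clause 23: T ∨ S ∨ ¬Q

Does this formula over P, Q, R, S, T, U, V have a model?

No, unsatisfiable

Case R = False:
Case S = True:
Case P = False:
Unit clause (T) forces T = True.
Unit clause (¬Q) forces Q = False.
Unit clause (¬V) forces V = False.
That conflicts with the unit clause (V).
So P must be the other value — set P = True.
Unit clause (¬V) forces V = False.
That conflicts with the unit clause (V).
Both values of P lead to a conflict.
So S must be the other value — set S = False.
Unit clause (P) forces P = True.
Unit clause (V) forces V = True.
Unit clause (Q) forces Q = True.
Unit clause (¬T) forces T = False.
That conflicts with the unit clause (T).
Both values of S lead to a conflict.
So R must be the other value — set R = True.
Unit clause (Q) forces Q = True.
Case S = True:
Case U = True:
Case P = False:
Unit clause (¬T) forces T = False.
That conflicts with the unit clause (T).
So P must be the other value — set P = True.
Unit clause (¬V) forces V = False.
That conflicts with the unit clause (V).
Both values of P lead to a conflict.
So U must be the other value — set U = False.
Unit clause (P) forces P = True.
Unit clause (T) forces T = True.
Unit clause (¬V) forces V = False.
That conflicts with the unit clause (V).
Both values of U lead to a conflict.
So S must be the other value — set S = False.
Unit clause (¬T) forces T = False.
That conflicts with the unit clause (T).
Both values of S lead to a conflict.
Both values of R lead to a conflict.
No assignment satisfies every clause.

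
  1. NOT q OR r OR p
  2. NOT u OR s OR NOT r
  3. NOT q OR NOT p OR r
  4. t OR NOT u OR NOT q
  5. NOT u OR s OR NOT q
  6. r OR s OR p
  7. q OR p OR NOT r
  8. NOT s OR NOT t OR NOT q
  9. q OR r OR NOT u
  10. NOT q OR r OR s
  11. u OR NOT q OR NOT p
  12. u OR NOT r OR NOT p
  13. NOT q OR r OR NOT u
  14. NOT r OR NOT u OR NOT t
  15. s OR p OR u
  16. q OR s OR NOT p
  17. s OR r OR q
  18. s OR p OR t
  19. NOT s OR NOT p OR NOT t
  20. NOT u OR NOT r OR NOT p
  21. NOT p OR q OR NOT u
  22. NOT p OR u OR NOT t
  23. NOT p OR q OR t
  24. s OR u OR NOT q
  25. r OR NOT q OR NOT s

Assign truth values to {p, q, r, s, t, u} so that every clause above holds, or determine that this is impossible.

Case q = true:
Case r = true:
Case u = false:
The clause (NOT p) is unit, so p = false.
The clause (s) is unit, so s = true.
The clause (NOT t) is unit, so t = false.
Every clause now holds.

p ↦ false,  q ↦ true,  r ↦ true,  s ↦ true,  t ↦ false,  u ↦ false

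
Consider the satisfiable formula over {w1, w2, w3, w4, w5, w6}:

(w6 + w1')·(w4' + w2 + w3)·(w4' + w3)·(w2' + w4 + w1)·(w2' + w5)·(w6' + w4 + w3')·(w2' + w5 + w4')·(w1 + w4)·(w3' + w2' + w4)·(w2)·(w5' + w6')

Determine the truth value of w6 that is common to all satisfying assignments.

False

Suppose w6 = 1.
(w2) alone gives w2 = 1.
(w5) alone gives w5 = 1.
But (w5') is also a unit clause — contradiction.
So every satisfying assignment has w6 = False.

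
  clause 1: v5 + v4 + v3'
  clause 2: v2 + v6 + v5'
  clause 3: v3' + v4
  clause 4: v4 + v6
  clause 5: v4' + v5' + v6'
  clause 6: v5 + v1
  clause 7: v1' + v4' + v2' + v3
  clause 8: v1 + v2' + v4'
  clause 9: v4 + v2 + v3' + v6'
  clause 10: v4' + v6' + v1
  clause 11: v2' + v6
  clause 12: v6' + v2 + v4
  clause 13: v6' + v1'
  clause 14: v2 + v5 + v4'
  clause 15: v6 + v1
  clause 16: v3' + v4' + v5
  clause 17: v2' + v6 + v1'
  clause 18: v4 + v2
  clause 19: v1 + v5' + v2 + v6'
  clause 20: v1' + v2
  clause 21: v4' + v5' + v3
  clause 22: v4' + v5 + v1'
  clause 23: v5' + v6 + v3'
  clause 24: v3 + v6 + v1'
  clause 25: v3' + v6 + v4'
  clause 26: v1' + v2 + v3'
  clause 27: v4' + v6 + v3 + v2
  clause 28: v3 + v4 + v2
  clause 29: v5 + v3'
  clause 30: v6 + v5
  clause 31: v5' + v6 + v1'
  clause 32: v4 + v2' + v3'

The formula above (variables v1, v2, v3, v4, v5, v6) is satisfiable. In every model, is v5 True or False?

True

Suppose v5 = 0.
From the singleton clause (v1), v1 = 1.
From the singleton clause (v6'), v6 = 0.
That conflicts with the unit clause (v6).
So every satisfying assignment has v5 = True.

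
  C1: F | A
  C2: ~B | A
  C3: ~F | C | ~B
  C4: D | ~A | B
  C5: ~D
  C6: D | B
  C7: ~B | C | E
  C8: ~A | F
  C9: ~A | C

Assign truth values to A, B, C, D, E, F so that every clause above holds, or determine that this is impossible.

A=1; B=1; C=1; D=0; E=1; F=1

From the singleton clause (~D), D = 0.
From the singleton clause (B), B = 1.
From the singleton clause (A), A = 1.
From the singleton clause (F), F = 1.
From the singleton clause (C), C = 1.
Every clause is now satisfied; E is unconstrained.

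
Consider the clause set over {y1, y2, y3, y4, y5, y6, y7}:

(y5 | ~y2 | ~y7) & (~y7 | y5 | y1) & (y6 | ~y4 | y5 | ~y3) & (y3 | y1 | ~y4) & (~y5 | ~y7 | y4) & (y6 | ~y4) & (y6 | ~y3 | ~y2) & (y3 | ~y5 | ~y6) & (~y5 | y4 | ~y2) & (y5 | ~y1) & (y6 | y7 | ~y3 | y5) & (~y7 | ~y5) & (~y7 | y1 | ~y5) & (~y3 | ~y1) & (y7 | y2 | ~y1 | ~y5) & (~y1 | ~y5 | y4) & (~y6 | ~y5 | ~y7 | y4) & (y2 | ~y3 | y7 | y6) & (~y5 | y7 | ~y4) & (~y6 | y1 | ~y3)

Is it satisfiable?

Satisfiable

Branch on y6: set y6 = 0.
Unit clause (~y4) forces y4 = 0.
Branch on y5: set y5 = 0.
Unit clause (~y1) forces y1 = 0.
Unit clause (~y7) forces y7 = 0.
Unit clause (~y3) forces y3 = 0.
All clauses hold; y2 can take either value.
A satisfying assignment: y1 ↦ 0, y2 ↦ 0, y3 ↦ 0, y4 ↦ 0, y5 ↦ 0, y6 ↦ 0, y7 ↦ 0.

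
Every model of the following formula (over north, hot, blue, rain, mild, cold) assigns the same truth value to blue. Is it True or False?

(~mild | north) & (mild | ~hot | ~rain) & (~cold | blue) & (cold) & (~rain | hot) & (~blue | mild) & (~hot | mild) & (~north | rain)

True

Suppose blue = 0.
The clause (~cold) is unit, so cold = 0.
That conflicts with the unit clause (cold).
So every satisfying assignment has blue = True.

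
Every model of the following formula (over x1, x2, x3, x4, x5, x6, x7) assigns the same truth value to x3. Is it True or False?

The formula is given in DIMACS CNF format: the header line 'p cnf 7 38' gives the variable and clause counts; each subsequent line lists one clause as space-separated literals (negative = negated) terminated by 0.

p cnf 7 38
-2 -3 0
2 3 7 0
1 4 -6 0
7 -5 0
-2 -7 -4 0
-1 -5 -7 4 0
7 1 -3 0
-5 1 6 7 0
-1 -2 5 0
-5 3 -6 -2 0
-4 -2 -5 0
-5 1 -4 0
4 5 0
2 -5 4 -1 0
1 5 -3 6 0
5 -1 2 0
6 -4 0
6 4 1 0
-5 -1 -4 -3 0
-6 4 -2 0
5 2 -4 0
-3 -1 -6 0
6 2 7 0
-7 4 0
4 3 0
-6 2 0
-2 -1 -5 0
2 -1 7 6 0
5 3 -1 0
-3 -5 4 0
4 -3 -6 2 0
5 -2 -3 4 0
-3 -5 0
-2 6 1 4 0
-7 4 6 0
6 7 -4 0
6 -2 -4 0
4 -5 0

False

Suppose x3 = True.
The clause (¬x2) is unit, so x2 = False.
The clause (¬x6) is unit, so x6 = False.
The clause (¬x4) is unit, so x4 = False.
The clause (x5) is unit, so x5 = True.
But (¬x5) is also a unit clause — contradiction.
So every satisfying assignment has x3 = False.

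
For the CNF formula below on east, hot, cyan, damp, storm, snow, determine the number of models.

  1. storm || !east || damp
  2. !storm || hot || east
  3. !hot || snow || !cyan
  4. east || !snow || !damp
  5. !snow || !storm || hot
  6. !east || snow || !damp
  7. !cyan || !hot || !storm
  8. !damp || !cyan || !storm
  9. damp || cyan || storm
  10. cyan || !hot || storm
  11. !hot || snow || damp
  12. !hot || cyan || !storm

There are 2^6 = 64 truth assignments over (east, hot, cyan, damp, storm, snow).
Split on snow. With snow = true, the clauses containing snow are satisfied and !snow drops from the rest; 5 of the 2^5 = 32 assignments to the other variables satisfy what remains.
With snow = false, by the same count on the reduced clause set, 5 assignments work.
(One model: east=F, hot=F, cyan=F, damp=T, storm=F, snow=F.)
Total: 5 + 5 = 10.

10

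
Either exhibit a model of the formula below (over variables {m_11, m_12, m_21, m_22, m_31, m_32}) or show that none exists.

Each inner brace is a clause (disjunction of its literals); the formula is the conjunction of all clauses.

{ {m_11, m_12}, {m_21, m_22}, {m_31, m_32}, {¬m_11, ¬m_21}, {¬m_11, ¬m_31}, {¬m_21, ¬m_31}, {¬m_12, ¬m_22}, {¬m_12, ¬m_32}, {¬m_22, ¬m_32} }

UNSATISFIABLE

Suppose m_11 = True.
From the singleton clause (¬m_21), m_21 = False.
From the singleton clause (m_22), m_22 = True.
From the singleton clause (¬m_31), m_31 = False.
From the singleton clause (m_32), m_32 = True.
But (¬m_32) is also a unit clause — contradiction.
So m_11 must be the other value — set m_11 = False.
From the singleton clause (m_12), m_12 = True.
From the singleton clause (¬m_22), m_22 = False.
From the singleton clause (m_21), m_21 = True.
From the singleton clause (¬m_31), m_31 = False.
From the singleton clause (m_32), m_32 = True.
But (¬m_32) is also a unit clause — contradiction.
Both values of m_11 lead to a conflict.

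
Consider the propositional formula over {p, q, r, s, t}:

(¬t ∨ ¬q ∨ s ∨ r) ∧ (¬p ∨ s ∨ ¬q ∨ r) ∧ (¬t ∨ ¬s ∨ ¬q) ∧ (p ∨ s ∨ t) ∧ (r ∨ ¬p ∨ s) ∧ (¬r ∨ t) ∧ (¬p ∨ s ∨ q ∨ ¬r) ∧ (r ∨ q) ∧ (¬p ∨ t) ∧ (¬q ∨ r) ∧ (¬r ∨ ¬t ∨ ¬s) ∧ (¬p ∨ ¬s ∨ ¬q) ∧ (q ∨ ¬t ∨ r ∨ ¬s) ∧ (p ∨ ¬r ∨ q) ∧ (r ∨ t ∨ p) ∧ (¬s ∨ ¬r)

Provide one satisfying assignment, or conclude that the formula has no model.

Case r = True:
(t) alone gives t = True.
(¬s) alone gives s = False.
Case p = True:
(q) alone gives q = True.
All clauses are satisfied.

p: True; q: True; r: True; s: False; t: True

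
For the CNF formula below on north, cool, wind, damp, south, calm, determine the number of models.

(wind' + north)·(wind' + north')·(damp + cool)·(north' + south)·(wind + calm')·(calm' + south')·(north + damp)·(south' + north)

5

There are 2^6 = 64 truth assignments over (north, cool, wind, damp, south, calm).
Split on south. With south = 1, the clauses containing south are satisfied and south' drops from the rest; 3 of the 2^5 = 32 assignments to the other variables satisfy what remains.
With south = 0, by the same count on the reduced clause set, 2 assignments work.
(One model: north=F, cool=F, wind=F, damp=T, south=F, calm=F.)
Total: 3 + 2 = 5.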